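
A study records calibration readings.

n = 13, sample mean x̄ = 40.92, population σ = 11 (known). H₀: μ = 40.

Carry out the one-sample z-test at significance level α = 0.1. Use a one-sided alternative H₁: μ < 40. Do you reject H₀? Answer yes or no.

reject H₀: no

SE = σ/√n = 11/√13 = 3.0509
z = (x̄−μ₀)/SE = (40.92−40)/3.0509 = 0.3016
p-value (one-sided, H₁ less) = 0.61850
At α=0.1: p ≥ α → fail to reject H₀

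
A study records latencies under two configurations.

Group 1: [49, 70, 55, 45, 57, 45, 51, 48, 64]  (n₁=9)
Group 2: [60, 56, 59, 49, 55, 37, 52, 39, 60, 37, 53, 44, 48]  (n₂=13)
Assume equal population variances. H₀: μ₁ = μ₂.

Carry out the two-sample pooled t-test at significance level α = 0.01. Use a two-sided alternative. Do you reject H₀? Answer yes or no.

x̄₁=53.778, s₁=8.643, n₁=9
x̄₂=49.923, s₂=8.441, n₂=13
s_p² = [8·8.643² + 12·8.441²]/20 = 72.6239
SE = √(s_p²·(1/9+1/13)) = 3.6954
t = (53.778−49.923)/3.6954 = 1.0431
df = 20
p-value (two-sided) = 0.30934
At α=0.01: p ≥ α → fail to reject H₀

reject H₀: no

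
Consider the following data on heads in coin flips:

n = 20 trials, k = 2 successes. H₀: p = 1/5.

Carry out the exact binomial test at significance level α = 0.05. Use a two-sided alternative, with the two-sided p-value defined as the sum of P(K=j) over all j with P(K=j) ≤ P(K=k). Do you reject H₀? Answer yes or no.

Exact binomial: n=20, k=2, p₀=1/5=0.2000
P(X=j) = C(n,j)·p₀^j·(1−p₀)^(n−j); p = Σ P(X=j) over j with P(X=j) ≤ P(X=2)
p-value (two-sided) = 0.40188
At α=0.05: p ≥ α → fail to reject H₀

reject H₀: no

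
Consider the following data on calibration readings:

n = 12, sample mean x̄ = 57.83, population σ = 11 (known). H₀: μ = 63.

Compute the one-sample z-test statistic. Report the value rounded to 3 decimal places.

SE = σ/√n = 11/√12 = 3.1754
z = (x̄−μ₀)/SE = (57.83−63)/3.1754 = -1.6281

test statistic = -1.628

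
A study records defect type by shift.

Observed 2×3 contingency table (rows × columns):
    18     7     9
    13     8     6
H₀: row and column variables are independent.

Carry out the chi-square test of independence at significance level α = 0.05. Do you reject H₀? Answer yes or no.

Row totals [34, 27], col totals [31, 15, 15], n=61
χ² = (18−17.28)²/17.28 + (7−8.36)²/8.36 + (9−8.36)²/8.36 + (13−13.72)²/13.72 + (8−6.64)²/6.64 + (6−6.64)²/6.64 = 0.6788
df = 2
p-value (upper-tail) = 0.71221
At α=0.05: p ≥ α → fail to reject H₀

reject H₀: no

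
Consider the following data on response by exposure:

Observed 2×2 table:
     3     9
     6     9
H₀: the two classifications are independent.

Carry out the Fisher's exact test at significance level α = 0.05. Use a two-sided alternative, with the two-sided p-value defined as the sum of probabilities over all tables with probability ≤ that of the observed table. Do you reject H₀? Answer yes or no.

reject H₀: no

Margins: r₁=12, r₂=15, c₁=9, c₂=18, n=27
p_obs = C(12,3)·C(15,6)/C(27,9); sum pmf over tables with pmf ≤ p_obs
p-value (two-sided) = 0.68284
At α=0.05: p ≥ α → fail to reject H₀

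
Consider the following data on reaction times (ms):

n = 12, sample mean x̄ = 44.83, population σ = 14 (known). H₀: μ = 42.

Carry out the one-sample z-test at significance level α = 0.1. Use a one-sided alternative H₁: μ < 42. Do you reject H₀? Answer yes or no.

reject H₀: no

SE = σ/√n = 14/√12 = 4.0415
z = (x̄−μ₀)/SE = (44.83−42)/4.0415 = 0.7002
p-value (one-sided, H₁ less) = 0.75811
At α=0.1: p ≥ α → fail to reject H₀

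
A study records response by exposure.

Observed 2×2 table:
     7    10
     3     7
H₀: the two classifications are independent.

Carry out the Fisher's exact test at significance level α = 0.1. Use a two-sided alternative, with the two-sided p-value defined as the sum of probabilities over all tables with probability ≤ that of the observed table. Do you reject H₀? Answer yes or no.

Margins: r₁=17, r₂=10, c₁=10, c₂=17, n=27
p_obs = C(17,7)·C(10,3)/C(27,10); sum pmf over tables with pmf ≤ p_obs
p-value (two-sided) = 0.69193
At α=0.1: p ≥ α → fail to reject H₀

reject H₀: no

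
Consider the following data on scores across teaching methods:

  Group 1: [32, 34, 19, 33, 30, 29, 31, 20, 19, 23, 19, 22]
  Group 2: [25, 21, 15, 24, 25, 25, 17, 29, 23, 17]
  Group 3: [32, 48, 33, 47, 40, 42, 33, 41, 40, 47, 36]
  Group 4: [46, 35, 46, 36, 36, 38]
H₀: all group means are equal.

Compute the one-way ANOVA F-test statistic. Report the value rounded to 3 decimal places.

Group means [25.92, 22.10, 39.91, 39.50], grand mean 30.974
SSB = Σnᵢ(x̄ᵢ−x̄)² = 2408.749; SSW = ΣΣ(x−x̄ᵢ)² = 1064.226
MSB = 2408.749/3 = 802.9162; MSW = 1064.226/35 = 30.4065
F = MSB/MSW = 26.4061
df = (3, 35)

test statistic = 26.406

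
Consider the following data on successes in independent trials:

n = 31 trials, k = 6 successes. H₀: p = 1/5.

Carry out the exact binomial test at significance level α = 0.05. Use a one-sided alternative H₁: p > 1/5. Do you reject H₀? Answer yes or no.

Exact binomial: n=31, k=6, p₀=1/5=0.2000
P(X≥6) from Σ C(n,i)·p₀^i·(1−p₀)^(n−i)
p-value (one-sided, H₁ greater) = 0.60694
At α=0.05: p ≥ α → fail to reject H₀

reject H₀: no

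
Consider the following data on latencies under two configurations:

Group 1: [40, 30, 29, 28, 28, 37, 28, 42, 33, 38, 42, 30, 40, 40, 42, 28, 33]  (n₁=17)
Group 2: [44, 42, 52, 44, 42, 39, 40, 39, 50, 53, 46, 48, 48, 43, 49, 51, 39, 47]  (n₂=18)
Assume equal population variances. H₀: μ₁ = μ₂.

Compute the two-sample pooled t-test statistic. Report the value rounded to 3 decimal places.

test statistic = -6.117

x̄₁=34.588, s₁=5.712, n₁=17
x̄₂=45.333, s₂=4.653, n₂=18
s_p² = [16·5.712² + 17·4.653²]/33 = 26.9733
SE = √(s_p²·(1/17+1/18)) = 1.7565
t = (34.588−45.333)/1.7565 = -6.1174
df = 33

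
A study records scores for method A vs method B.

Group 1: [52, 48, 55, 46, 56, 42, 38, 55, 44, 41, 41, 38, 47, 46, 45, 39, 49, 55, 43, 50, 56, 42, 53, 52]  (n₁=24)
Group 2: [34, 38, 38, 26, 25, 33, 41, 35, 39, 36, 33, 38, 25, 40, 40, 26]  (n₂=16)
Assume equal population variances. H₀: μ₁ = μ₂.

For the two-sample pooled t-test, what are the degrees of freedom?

df = n₁ + n₂ − 2 = 24 + 16 − 2 = 38

degrees of freedom = 38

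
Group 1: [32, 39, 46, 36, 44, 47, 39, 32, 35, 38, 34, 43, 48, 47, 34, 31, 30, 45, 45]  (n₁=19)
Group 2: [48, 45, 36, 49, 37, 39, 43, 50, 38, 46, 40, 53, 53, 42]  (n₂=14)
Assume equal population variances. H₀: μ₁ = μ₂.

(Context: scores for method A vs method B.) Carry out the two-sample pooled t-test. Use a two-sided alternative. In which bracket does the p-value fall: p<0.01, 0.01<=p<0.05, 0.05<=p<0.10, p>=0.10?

p-value bracket: 0.01<=p<0.05

x̄₁=39.211, s₁=6.188, n₁=19
x̄₂=44.214, s₂=5.807, n₂=14
s_p² = [18·6.188² + 13·5.807²]/31 = 36.3715
SE = √(s_p²·(1/19+1/14)) = 2.1242
t = (39.211−44.214)/2.1242 = -2.3556
df = 31
p-value (two-sided) = 0.02500
→ bracket: 0.01<=p<0.05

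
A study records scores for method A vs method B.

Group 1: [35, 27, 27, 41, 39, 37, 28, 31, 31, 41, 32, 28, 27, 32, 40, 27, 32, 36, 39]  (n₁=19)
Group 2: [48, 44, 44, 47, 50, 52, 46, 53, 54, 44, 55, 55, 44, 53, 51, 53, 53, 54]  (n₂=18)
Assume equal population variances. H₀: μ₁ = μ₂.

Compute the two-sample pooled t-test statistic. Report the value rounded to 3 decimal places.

test statistic = -10.857

x̄₁=33.158, s₁=5.178, n₁=19
x̄₂=50.000, s₂=4.173, n₂=18
s_p² = [18·5.178² + 17·4.173²]/35 = 22.2436
SE = √(s_p²·(1/19+1/18)) = 1.5513
t = (33.158−50.000)/1.5513 = -10.8569
df = 35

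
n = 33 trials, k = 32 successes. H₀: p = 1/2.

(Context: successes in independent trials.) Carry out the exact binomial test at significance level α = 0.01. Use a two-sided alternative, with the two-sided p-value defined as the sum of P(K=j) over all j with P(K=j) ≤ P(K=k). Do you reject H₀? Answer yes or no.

Exact binomial: n=33, k=32, p₀=1/2=0.5000
P(X=j) = C(n,j)·p₀^j·(1−p₀)^(n−j); p = Σ P(X=j) over j with P(X=j) ≤ P(X=32)
p-value (two-sided) = 0.00000
At α=0.01: p < α → reject H₀

reject H₀: yes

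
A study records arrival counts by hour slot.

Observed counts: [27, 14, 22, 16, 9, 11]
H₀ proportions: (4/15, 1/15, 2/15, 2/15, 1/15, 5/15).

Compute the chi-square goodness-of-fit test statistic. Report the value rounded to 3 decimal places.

test statistic = 30.311

n = 99; E_i = n·p_i = [26.40, 6.60, 13.20, 13.20, 6.60, 33.00]
χ² = (27−26.40)²/26.40 + (14−6.60)²/6.60 + (22−13.20)²/13.20 + (16−13.20)²/13.20 + (9−6.60)²/6.60 + (11−33.00)²/33.00 = 30.3106
df = 5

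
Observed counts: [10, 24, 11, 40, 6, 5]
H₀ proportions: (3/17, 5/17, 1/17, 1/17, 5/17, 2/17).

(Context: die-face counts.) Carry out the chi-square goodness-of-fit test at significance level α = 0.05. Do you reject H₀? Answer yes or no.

n = 96; E_i = n·p_i = [16.94, 28.24, 5.65, 5.65, 28.24, 11.29]
χ² = (10−16.94)²/16.94 + (24−28.24)²/28.24 + (11−5.65)²/5.65 + (40−5.65)²/5.65 + (6−28.24)²/28.24 + (5−11.29)²/11.29 = 238.5517
df = 5
p-value (upper-tail) = 0.00000
At α=0.05: p < α → reject H₀

reject H₀: yes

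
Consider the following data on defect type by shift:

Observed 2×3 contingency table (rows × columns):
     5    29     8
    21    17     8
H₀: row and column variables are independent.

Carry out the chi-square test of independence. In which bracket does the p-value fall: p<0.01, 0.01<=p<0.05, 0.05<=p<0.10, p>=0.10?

Row totals [42, 46], col totals [26, 46, 16], n=88
χ² = (5−12.41)²/12.41 + (29−21.95)²/21.95 + (8−7.64)²/7.64 + (21−13.59)²/13.59 + (17−24.05)²/24.05 + (8−8.36)²/8.36 = 12.8213
df = 2
p-value (upper-tail) = 0.00164
→ bracket: p<0.01

p-value bracket: p<0.01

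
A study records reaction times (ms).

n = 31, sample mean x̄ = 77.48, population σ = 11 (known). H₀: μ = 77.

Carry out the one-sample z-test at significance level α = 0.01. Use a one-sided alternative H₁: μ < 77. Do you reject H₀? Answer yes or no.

SE = σ/√n = 11/√31 = 1.9757
z = (x̄−μ₀)/SE = (77.48−77)/1.9757 = 0.2430
p-value (one-sided, H₁ less) = 0.59598
At α=0.01: p ≥ α → fail to reject H₀

reject H₀: no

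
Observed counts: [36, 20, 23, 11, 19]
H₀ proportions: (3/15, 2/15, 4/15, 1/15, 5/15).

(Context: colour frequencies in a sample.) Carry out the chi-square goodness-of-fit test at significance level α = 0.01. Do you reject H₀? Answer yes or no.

n = 109; E_i = n·p_i = [21.80, 14.53, 29.07, 7.27, 36.33]
χ² = (36−21.80)²/21.80 + (20−14.53)²/14.53 + (23−29.07)²/29.07 + (11−7.27)²/7.27 + (19−36.33)²/36.33 = 22.7592
df = 4
p-value (upper-tail) = 0.00014
At α=0.01: p < α → reject H₀

reject H₀: yes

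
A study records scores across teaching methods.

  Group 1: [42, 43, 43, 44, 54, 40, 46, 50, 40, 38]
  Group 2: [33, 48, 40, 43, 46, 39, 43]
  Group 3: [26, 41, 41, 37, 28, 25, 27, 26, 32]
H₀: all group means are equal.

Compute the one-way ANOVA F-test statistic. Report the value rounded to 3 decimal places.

test statistic = 13.250

Group means [44.00, 41.71, 31.44], grand mean 39.038
SSB = Σnᵢ(x̄ᵢ−x̄)² = 815.311; SSW = ΣΣ(x−x̄ᵢ)² = 707.651
MSB = 815.311/2 = 407.6554; MSW = 707.651/23 = 30.7674
F = MSB/MSW = 13.2496
df = (2, 23)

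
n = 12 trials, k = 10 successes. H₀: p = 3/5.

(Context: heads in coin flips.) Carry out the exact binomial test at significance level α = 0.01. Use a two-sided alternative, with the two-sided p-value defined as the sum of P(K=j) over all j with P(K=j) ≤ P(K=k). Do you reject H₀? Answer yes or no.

reject H₀: no

Exact binomial: n=12, k=10, p₀=3/5=0.6000
P(X=j) = C(n,j)·p₀^j·(1−p₀)^(n−j); p = Σ P(X=j) over j with P(X=j) ≤ P(X=10)
p-value (two-sided) = 0.14075
At α=0.01: p ≥ α → fail to reject H₀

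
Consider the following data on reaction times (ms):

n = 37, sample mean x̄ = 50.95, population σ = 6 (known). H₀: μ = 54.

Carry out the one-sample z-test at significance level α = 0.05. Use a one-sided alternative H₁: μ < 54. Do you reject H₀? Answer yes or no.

reject H₀: yes

SE = σ/√n = 6/√37 = 0.9864
z = (x̄−μ₀)/SE = (50.95−54)/0.9864 = -3.0921
p-value (one-sided, H₁ less) = 0.00099
At α=0.05: p < α → reject H₀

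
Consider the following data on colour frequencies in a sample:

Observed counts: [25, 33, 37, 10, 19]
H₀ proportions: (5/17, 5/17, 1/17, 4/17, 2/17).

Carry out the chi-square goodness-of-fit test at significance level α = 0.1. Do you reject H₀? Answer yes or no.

n = 124; E_i = n·p_i = [36.47, 36.47, 7.29, 29.18, 14.59]
χ² = (25−36.47)²/36.47 + (33−36.47)²/36.47 + (37−7.29)²/7.29 + (10−29.18)²/29.18 + (19−14.59)²/14.59 = 138.8556
df = 4
p-value (upper-tail) = 0.00000
At α=0.1: p < α → reject H₀

reject H₀: yes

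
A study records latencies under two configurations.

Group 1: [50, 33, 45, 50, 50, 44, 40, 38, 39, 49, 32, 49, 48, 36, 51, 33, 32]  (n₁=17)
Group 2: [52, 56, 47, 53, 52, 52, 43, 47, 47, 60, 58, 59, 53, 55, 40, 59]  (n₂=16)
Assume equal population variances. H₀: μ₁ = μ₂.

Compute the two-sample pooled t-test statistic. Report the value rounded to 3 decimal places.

test statistic = -4.218

x̄₁=42.294, s₁=7.269, n₁=17
x̄₂=52.062, s₂=5.916, n₂=16
s_p² = [16·7.269² + 15·5.916²]/31 = 44.2086
SE = √(s_p²·(1/17+1/16)) = 2.3159
t = (42.294−52.062)/2.3159 = -4.2179
df = 31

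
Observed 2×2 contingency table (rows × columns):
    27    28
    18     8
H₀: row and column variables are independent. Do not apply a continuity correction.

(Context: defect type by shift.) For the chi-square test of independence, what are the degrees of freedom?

degrees of freedom = 1

df = (r−1)(c−1) = (2−1)·(2−1) = 1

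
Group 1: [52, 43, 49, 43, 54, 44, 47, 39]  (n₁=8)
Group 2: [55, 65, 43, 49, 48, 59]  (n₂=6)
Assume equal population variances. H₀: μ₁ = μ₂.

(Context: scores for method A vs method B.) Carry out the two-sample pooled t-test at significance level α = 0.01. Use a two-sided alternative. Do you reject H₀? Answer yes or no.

x̄₁=46.375, s₁=5.069, n₁=8
x̄₂=53.167, s₂=8.060, n₂=6
s_p² = [7·5.069² + 5·8.060²]/12 = 42.0590
SE = √(s_p²·(1/8+1/6)) = 3.5025
t = (46.375−53.167)/3.5025 = -1.9391
df = 12
p-value (two-sided) = 0.07636
At α=0.01: p ≥ α → fail to reject H₀

reject H₀: no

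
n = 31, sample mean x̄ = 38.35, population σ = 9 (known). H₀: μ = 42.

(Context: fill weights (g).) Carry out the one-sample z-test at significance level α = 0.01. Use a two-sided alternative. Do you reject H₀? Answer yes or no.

reject H₀: no

SE = σ/√n = 9/√31 = 1.6164
z = (x̄−μ₀)/SE = (38.35−42)/1.6164 = -2.2580
p-value (two-sided) = 0.02394
At α=0.01: p ≥ α → fail to reject H₀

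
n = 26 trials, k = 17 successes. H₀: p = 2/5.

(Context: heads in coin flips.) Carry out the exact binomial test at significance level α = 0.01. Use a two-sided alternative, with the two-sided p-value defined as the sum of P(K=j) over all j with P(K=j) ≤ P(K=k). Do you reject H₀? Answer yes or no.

Exact binomial: n=26, k=17, p₀=2/5=0.4000
P(X=j) = C(n,j)·p₀^j·(1−p₀)^(n−j); p = Σ P(X=j) over j with P(X=j) ≤ P(X=17)
p-value (two-sided) = 0.01449
At α=0.01: p ≥ α → fail to reject H₀

reject H₀: no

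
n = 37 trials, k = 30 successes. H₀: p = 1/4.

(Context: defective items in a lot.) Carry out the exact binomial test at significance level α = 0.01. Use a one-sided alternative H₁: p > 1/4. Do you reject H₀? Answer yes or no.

reject H₀: yes

Exact binomial: n=37, k=30, p₀=1/4=0.2500
P(X≥30) from Σ C(n,i)·p₀^i·(1−p₀)^(n−i)
p-value (one-sided, H₁ greater) = 0.00000
At α=0.01: p < α → reject H₀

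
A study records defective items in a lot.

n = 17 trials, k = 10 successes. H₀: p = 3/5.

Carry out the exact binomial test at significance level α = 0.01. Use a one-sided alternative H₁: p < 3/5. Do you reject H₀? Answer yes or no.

reject H₀: no

Exact binomial: n=17, k=10, p₀=3/5=0.6000
P(X≤10) from Σ C(n,i)·p₀^i·(1−p₀)^(n−i)
p-value (one-sided, H₁ less) = 0.55216
At α=0.01: p ≥ α → fail to reject H₀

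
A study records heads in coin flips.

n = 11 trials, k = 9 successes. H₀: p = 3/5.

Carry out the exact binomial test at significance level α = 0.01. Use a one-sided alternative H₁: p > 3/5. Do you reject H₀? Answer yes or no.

Exact binomial: n=11, k=9, p₀=3/5=0.6000
P(X≥9) from Σ C(n,i)·p₀^i·(1−p₀)^(n−i)
p-value (one-sided, H₁ greater) = 0.11892
At α=0.01: p ≥ α → fail to reject H₀

reject H₀: no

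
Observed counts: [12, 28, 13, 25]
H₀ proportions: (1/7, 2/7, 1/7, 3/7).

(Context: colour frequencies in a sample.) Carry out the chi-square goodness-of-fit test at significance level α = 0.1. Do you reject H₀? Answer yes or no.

reject H₀: no

n = 78; E_i = n·p_i = [11.14, 22.29, 11.14, 33.43]
χ² = (12−11.14)²/11.14 + (28−22.29)²/22.29 + (13−11.14)²/11.14 + (25−33.43)²/33.43 = 3.9658
df = 3
p-value (upper-tail) = 0.26518
At α=0.1: p ≥ α → fail to reject H₀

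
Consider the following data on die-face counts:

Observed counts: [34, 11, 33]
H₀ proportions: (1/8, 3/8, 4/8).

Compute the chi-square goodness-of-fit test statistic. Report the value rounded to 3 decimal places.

test statistic = 72.624

n = 78; E_i = n·p_i = [9.75, 29.25, 39.00]
χ² = (34−9.75)²/9.75 + (11−29.25)²/29.25 + (33−39.00)²/39.00 = 72.6239
df = 2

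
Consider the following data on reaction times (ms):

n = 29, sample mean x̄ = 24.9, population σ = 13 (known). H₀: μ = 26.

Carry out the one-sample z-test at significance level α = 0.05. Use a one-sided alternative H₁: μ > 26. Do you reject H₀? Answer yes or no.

reject H₀: no

SE = σ/√n = 13/√29 = 2.4140
z = (x̄−μ₀)/SE = (24.9−26)/2.4140 = -0.4557
p-value (one-sided, H₁ greater) = 0.67569
At α=0.05: p ≥ α → fail to reject H₀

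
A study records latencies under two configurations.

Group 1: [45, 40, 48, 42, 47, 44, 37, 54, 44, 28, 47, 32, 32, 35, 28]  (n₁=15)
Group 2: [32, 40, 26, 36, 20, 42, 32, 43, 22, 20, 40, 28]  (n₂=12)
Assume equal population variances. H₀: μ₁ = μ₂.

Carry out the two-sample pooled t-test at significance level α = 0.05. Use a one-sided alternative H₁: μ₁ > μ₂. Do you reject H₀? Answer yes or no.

reject H₀: yes

x̄₁=40.200, s₁=7.876, n₁=15
x̄₂=31.750, s₂=8.551, n₂=12
s_p² = [14·7.876² + 11·8.551²]/25 = 66.9060
SE = √(s_p²·(1/15+1/12)) = 3.1679
t = (40.200−31.750)/3.1679 = 2.6673
df = 25
p-value (one-sided, H₁ greater) = 0.00661
At α=0.05: p < α → reject H₀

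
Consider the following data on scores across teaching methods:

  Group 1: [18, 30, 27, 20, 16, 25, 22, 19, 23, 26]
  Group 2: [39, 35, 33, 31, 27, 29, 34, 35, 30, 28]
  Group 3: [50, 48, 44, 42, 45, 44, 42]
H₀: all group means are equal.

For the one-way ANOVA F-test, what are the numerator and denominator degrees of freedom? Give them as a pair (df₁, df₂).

k = 3 groups, N = 27 total
df = (k−1, N−k) = (3−1, 27−3) = (2, 24)

degrees of freedom = [2, 24]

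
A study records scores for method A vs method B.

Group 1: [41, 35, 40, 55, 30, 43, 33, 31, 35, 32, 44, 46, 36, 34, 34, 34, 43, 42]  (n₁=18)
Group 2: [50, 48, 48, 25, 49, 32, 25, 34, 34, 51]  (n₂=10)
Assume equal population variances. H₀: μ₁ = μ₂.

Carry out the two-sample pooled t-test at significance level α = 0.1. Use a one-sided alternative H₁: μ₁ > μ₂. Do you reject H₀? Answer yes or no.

x̄₁=38.222, s₁=6.468, n₁=18
x̄₂=39.600, s₂=10.617, n₂=10
s_p² = [17·6.468² + 9·10.617²]/26 = 66.3658
SE = √(s_p²·(1/18+1/10)) = 3.2130
t = (38.222−39.600)/3.2130 = -0.4288
df = 26
p-value (one-sided, H₁ greater) = 0.66420
At α=0.1: p ≥ α → fail to reject H₀

reject H₀: no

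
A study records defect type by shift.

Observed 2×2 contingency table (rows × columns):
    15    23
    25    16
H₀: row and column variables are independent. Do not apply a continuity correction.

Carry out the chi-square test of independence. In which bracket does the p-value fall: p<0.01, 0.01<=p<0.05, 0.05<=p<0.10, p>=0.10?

Row totals [38, 41], col totals [40, 39], n=79
χ² = (15−19.24)²/19.24 + (23−18.76)²/18.76 + (25−20.76)²/20.76 + (16−20.24)²/20.24 = 3.6477
df = 1
p-value (upper-tail) = 0.05615
→ bracket: 0.05<=p<0.10

p-value bracket: 0.05<=p<0.10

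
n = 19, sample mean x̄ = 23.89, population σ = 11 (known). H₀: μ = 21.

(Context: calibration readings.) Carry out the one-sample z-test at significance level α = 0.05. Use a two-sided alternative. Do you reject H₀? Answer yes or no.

reject H₀: no

SE = σ/√n = 11/√19 = 2.5236
z = (x̄−μ₀)/SE = (23.89−21)/2.5236 = 1.1452
p-value (two-sided) = 0.25213
At α=0.05: p ≥ α → fail to reject H₀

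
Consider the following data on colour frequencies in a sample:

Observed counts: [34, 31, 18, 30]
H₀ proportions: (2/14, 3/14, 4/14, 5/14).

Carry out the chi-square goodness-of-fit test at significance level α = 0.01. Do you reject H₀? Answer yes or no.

reject H₀: yes

n = 113; E_i = n·p_i = [16.14, 24.21, 32.29, 40.36]
χ² = (34−16.14)²/16.14 + (31−24.21)²/24.21 + (18−32.29)²/32.29 + (30−40.36)²/40.36 = 30.6342
df = 3
p-value (upper-tail) = 0.00000
At α=0.01: p < α → reject H₀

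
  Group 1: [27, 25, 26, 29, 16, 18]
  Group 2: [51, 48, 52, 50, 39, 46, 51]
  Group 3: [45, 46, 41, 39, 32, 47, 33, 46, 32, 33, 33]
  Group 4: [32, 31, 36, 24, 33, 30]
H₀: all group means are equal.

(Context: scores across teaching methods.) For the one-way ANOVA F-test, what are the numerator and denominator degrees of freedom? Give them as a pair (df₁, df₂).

degrees of freedom = [3, 26]

k = 4 groups, N = 30 total
df = (k−1, N−k) = (4−1, 30−4) = (3, 26)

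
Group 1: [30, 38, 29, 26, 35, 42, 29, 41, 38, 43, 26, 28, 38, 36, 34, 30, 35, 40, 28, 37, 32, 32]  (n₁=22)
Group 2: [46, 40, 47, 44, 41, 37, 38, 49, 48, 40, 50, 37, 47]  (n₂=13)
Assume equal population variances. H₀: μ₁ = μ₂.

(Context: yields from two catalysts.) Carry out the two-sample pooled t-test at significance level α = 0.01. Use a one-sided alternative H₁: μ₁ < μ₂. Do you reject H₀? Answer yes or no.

x̄₁=33.955, s₁=5.269, n₁=22
x̄₂=43.385, s₂=4.735, n₂=13
s_p² = [21·5.269² + 12·4.735²]/33 = 25.8191
SE = √(s_p²·(1/22+1/13)) = 1.7776
t = (33.955−43.385)/1.7776 = -5.3051
df = 33
p-value (one-sided, H₁ less) = 0.00000
At α=0.01: p < α → reject H₀

reject H₀: yes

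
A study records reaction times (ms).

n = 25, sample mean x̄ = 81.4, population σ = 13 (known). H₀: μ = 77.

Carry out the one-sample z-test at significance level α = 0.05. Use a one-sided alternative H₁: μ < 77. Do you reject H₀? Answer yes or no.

reject H₀: no

SE = σ/√n = 13/√25 = 2.6000
z = (x̄−μ₀)/SE = (81.4−77)/2.6000 = 1.6923
p-value (one-sided, H₁ less) = 0.95471
At α=0.05: p ≥ α → fail to reject H₀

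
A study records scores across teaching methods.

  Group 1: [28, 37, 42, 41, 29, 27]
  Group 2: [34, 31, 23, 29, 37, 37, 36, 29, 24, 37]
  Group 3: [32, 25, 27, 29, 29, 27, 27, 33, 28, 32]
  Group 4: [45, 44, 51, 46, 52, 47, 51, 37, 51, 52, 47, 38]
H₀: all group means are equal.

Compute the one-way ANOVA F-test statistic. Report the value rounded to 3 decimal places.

Group means [34.00, 31.70, 28.90, 46.75], grand mean 36.079
SSB = Σnᵢ(x̄ᵢ−x̄)² = 2099.513; SSW = ΣΣ(x−x̄ᵢ)² = 845.250
MSB = 2099.513/3 = 699.8377; MSW = 845.250/34 = 24.8603
F = MSB/MSW = 28.1508
df = (3, 34)

test statistic = 28.151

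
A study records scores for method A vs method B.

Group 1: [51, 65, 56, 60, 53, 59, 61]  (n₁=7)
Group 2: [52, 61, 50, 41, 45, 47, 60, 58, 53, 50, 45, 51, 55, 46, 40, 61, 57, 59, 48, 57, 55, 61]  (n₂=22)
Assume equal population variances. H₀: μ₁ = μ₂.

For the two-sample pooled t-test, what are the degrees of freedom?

df = n₁ + n₂ − 2 = 7 + 22 − 2 = 27

degrees of freedom = 27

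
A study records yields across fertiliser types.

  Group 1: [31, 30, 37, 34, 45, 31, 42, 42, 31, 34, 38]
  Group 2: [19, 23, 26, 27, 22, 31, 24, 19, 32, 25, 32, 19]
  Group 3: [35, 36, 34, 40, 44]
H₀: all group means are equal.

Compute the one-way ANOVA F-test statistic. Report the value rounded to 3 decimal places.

test statistic = 19.212

Group means [35.91, 24.92, 37.80], grand mean 31.536
SSB = Σnᵢ(x̄ᵢ−x̄)² = 932.339; SSW = ΣΣ(x−x̄ᵢ)² = 606.626
MSB = 932.339/2 = 466.1693; MSW = 606.626/25 = 24.2650
F = MSB/MSW = 19.2116
df = (2, 25)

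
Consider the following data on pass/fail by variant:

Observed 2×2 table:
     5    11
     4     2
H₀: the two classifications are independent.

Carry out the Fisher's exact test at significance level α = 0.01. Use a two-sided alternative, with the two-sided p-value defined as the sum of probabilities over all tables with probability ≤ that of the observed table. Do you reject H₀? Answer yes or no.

Margins: r₁=16, r₂=6, c₁=9, c₂=13, n=22
p_obs = C(16,5)·C(6,4)/C(22,9); sum pmf over tables with pmf ≤ p_obs
p-value (two-sided) = 0.17780
At α=0.01: p ≥ α → fail to reject H₀

reject H₀: no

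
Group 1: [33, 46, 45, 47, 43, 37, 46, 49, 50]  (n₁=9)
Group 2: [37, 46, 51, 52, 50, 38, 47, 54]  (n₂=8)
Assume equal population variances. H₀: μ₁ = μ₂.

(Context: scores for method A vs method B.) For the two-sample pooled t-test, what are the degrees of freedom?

degrees of freedom = 15

df = n₁ + n₂ − 2 = 9 + 8 − 2 = 15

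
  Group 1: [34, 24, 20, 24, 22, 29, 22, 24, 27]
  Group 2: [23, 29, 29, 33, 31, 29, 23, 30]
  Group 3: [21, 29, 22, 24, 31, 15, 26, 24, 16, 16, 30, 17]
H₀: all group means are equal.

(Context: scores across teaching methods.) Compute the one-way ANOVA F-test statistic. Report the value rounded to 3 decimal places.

Group means [25.11, 28.38, 22.58], grand mean 24.966
SSB = Σnᵢ(x̄ᵢ−x̄)² = 161.285; SSW = ΣΣ(x−x̄ᵢ)² = 597.681
MSB = 161.285/2 = 80.6425; MSW = 597.681/26 = 22.9877
F = MSB/MSW = 3.5081
df = (2, 26)

test statistic = 3.508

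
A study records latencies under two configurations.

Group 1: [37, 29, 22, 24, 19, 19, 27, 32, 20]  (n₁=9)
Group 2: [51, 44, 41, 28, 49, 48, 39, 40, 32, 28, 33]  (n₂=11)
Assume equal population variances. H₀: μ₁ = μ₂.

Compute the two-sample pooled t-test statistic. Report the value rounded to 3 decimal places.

x̄₁=25.444, s₁=6.307, n₁=9
x̄₂=39.364, s₂=8.250, n₂=11
s_p² = [8·6.307² + 10·8.250²]/18 = 55.4871
SE = √(s_p²·(1/9+1/11)) = 3.3481
t = (25.444−39.364)/3.3481 = -4.1574
df = 18

test statistic = -4.157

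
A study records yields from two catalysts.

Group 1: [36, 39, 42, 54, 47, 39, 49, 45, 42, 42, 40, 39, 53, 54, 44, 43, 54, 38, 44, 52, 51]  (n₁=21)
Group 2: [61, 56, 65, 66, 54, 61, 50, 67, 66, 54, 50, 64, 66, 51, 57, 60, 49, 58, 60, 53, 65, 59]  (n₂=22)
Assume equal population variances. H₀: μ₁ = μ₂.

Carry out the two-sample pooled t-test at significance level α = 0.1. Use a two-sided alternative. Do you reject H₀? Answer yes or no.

reject H₀: yes

x̄₁=45.095, s₁=5.949, n₁=21
x̄₂=58.727, s₂=5.946, n₂=22
s_p² = [20·5.949² + 21·5.946²]/41 = 35.3701
SE = √(s_p²·(1/21+1/22)) = 1.8144
t = (45.095−58.727)/1.8144 = -7.5133
df = 41
p-value (two-sided) = 0.00000
At α=0.1: p < α → reject H₀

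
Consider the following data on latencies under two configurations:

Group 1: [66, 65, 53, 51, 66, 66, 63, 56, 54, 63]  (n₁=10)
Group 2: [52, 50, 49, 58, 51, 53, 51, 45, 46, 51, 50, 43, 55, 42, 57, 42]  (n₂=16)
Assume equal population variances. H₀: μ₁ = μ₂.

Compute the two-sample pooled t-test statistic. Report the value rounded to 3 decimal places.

test statistic = 4.862

x̄₁=60.300, s₁=6.075, n₁=10
x̄₂=49.688, s₂=4.976, n₂=16
s_p² = [9·6.075² + 15·4.976²]/24 = 29.3141
SE = √(s_p²·(1/10+1/16)) = 2.1826
t = (60.300−49.688)/2.1826 = 4.8624
df = 24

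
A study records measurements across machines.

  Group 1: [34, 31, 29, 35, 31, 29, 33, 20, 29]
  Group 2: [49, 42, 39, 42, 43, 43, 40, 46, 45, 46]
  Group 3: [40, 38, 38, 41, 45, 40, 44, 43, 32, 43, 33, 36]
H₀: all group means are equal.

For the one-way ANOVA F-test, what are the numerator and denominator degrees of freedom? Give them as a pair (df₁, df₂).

k = 3 groups, N = 31 total
df = (k−1, N−k) = (3−1, 31−3) = (2, 28)

degrees of freedom = [2, 28]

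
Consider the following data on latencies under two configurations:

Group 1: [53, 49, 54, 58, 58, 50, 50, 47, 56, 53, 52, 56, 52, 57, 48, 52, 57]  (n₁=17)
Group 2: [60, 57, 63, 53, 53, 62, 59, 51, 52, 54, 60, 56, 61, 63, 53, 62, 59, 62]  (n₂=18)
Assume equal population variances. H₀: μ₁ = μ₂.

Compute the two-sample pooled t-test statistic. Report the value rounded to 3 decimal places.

x̄₁=53.059, s₁=3.526, n₁=17
x̄₂=57.778, s₂=4.181, n₂=18
s_p² = [16·3.526² + 17·4.181²]/33 = 15.0319
SE = √(s_p²·(1/17+1/18)) = 1.3112
t = (53.059−57.778)/1.3112 = -3.5989
df = 33

test statistic = -3.599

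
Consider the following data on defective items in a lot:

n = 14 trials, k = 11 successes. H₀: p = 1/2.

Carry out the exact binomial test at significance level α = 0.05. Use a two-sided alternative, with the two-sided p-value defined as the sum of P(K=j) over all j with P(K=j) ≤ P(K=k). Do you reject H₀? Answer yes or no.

Exact binomial: n=14, k=11, p₀=1/2=0.5000
P(X=j) = C(n,j)·p₀^j·(1−p₀)^(n−j); p = Σ P(X=j) over j with P(X=j) ≤ P(X=11)
p-value (two-sided) = 0.05737
At α=0.05: p ≥ α → fail to reject H₀

reject H₀: no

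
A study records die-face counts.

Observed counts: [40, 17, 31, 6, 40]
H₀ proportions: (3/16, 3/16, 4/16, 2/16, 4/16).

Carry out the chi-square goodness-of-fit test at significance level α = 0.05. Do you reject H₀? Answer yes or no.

n = 134; E_i = n·p_i = [25.12, 25.12, 33.50, 16.75, 33.50]
χ² = (40−25.12)²/25.12 + (17−25.12)²/25.12 + (31−33.50)²/33.50 + (6−16.75)²/16.75 + (40−33.50)²/33.50 = 19.7811
df = 4
p-value (upper-tail) = 0.00055
At α=0.05: p < α → reject H₀

reject H₀: yes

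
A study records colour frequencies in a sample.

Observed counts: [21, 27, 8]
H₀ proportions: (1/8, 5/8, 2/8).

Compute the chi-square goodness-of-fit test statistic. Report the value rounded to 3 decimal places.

test statistic = 32.400

n = 56; E_i = n·p_i = [7.00, 35.00, 14.00]
χ² = (21−7.00)²/7.00 + (27−35.00)²/35.00 + (8−14.00)²/14.00 = 32.4000
df = 2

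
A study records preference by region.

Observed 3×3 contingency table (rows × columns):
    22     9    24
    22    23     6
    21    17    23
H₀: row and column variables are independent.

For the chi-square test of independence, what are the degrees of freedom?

degrees of freedom = 4

df = (r−1)(c−1) = (3−1)·(3−1) = 4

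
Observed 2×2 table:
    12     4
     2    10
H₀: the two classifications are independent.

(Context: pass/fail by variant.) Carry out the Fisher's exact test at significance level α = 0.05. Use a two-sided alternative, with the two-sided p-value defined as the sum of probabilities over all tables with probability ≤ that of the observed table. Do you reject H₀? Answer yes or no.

Margins: r₁=16, r₂=12, c₁=14, c₂=14, n=28
p_obs = C(16,12)·C(12,2)/C(28,14); sum pmf over tables with pmf ≤ p_obs
p-value (two-sided) = 0.00633
At α=0.05: p < α → reject H₀

reject H₀: yes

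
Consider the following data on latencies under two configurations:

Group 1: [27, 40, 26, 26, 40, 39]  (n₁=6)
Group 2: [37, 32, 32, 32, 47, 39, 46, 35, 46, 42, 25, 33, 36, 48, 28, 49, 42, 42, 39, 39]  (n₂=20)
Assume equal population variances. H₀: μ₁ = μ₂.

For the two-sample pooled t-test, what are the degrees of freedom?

degrees of freedom = 24

df = n₁ + n₂ − 2 = 6 + 20 − 2 = 24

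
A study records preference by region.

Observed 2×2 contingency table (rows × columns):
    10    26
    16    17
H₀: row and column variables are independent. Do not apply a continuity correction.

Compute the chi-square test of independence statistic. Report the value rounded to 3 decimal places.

test statistic = 3.144

Row totals [36, 33], col totals [26, 43], n=69
χ² = (10−13.57)²/13.57 + (26−22.43)²/22.43 + (16−12.43)²/12.43 + (17−20.57)²/20.57 = 3.1438
df = 1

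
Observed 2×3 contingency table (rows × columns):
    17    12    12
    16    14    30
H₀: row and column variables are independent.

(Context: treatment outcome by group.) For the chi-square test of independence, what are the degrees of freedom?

degrees of freedom = 2

df = (r−1)(c−1) = (2−1)·(3−1) = 2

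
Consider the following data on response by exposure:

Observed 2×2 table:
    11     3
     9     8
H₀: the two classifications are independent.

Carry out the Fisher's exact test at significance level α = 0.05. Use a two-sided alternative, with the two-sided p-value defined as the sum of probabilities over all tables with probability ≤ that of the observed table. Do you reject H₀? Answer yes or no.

Margins: r₁=14, r₂=17, c₁=20, c₂=11, n=31
p_obs = C(14,11)·C(17,9)/C(31,20); sum pmf over tables with pmf ≤ p_obs
p-value (two-sided) = 0.25800
At α=0.05: p ≥ α → fail to reject H₀

reject H₀: no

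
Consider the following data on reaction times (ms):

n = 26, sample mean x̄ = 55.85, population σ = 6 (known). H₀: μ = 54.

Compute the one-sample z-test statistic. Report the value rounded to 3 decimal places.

SE = σ/√n = 6/√26 = 1.1767
z = (x̄−μ₀)/SE = (55.85−54)/1.1767 = 1.5722

test statistic = 1.572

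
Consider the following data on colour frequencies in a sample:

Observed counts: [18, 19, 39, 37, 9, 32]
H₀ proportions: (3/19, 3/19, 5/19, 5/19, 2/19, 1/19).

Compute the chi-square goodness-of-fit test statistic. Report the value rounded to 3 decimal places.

n = 154; E_i = n·p_i = [24.32, 24.32, 40.53, 40.53, 16.21, 8.11]
χ² = (18−24.32)²/24.32 + (19−24.32)²/24.32 + (39−40.53)²/40.53 + (37−40.53)²/40.53 + (9−16.21)²/16.21 + (32−8.11)²/8.11 = 76.8171
df = 5

test statistic = 76.817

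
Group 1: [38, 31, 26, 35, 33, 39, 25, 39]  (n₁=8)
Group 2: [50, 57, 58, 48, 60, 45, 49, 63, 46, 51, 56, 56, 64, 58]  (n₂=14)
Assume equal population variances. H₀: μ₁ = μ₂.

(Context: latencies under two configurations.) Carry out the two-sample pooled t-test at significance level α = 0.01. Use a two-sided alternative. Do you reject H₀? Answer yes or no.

x̄₁=33.250, s₁=5.574, n₁=8
x̄₂=54.357, s₂=6.172, n₂=14
s_p² = [7·5.574² + 13·6.172²]/20 = 35.6357
SE = √(s_p²·(1/8+1/14)) = 2.6457
t = (33.250−54.357)/2.6457 = -7.9778
df = 20
p-value (two-sided) = 0.00000
At α=0.01: p < α → reject H₀

reject H₀: yes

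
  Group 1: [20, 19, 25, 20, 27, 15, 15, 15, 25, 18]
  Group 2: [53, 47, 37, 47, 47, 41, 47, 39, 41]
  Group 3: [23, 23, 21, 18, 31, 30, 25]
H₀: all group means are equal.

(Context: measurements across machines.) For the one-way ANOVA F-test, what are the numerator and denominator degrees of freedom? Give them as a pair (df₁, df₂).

k = 3 groups, N = 26 total
df = (k−1, N−k) = (3−1, 26−3) = (2, 23)

degrees of freedom = [2, 23]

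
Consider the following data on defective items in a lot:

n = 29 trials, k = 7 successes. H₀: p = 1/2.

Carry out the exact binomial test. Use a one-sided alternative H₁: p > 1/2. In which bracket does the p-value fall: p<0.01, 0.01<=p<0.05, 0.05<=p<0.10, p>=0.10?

Exact binomial: n=29, k=7, p₀=1/2=0.5000
P(X≥7) from Σ C(n,i)·p₀^i·(1−p₀)^(n−i)
p-value (one-sided, H₁ greater) = 0.99884
→ bracket: p>=0.10

p-value bracket: p>=0.10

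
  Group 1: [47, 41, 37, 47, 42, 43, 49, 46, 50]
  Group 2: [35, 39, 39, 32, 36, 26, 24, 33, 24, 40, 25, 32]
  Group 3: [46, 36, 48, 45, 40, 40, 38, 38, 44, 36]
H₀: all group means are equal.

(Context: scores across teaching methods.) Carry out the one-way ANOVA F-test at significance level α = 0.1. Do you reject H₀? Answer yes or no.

reject H₀: yes

Group means [44.67, 32.08, 41.10], grand mean 38.645
SSB = Σnᵢ(x̄ᵢ−x̄)² = 903.280; SSW = ΣΣ(x−x̄ᵢ)² = 711.817
MSB = 903.280/2 = 451.6401; MSW = 711.817/28 = 25.4220
F = MSB/MSW = 17.7657
df = (2, 28)
p-value (upper-tail) = 0.00001
At α=0.1: p < α → reject H₀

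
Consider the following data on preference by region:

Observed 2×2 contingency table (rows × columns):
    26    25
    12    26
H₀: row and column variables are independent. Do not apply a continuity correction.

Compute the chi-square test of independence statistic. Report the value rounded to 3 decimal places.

Row totals [51, 38], col totals [38, 51], n=89
χ² = (26−21.78)²/21.78 + (25−29.22)²/29.22 + (12−16.22)²/16.22 + (26−21.78)²/21.78 = 3.3501
df = 1

test statistic = 3.350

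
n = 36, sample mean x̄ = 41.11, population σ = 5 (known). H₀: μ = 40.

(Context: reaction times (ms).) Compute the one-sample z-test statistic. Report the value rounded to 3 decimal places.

SE = σ/√n = 5/√36 = 0.8333
z = (x̄−μ₀)/SE = (41.11−40)/0.8333 = 1.3320

test statistic = 1.332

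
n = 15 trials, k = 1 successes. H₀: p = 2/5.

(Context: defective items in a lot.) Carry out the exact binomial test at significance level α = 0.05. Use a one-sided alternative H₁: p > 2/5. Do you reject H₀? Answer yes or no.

Exact binomial: n=15, k=1, p₀=2/5=0.4000
P(X≥1) from Σ C(n,i)·p₀^i·(1−p₀)^(n−i)
p-value (one-sided, H₁ greater) = 0.99953
At α=0.05: p ≥ α → fail to reject H₀

reject H₀: no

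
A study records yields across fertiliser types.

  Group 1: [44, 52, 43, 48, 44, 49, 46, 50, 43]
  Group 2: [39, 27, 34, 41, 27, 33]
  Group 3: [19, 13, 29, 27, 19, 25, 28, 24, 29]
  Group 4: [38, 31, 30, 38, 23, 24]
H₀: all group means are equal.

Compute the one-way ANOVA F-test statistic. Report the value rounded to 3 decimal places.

test statistic = 29.583

Group means [46.56, 33.50, 23.67, 30.67], grand mean 33.900
SSB = Σnᵢ(x̄ᵢ−x̄)² = 2447.644; SSW = ΣΣ(x−x̄ᵢ)² = 717.056
MSB = 2447.644/3 = 815.8815; MSW = 717.056/26 = 27.5791
F = MSB/MSW = 29.5834
df = (3, 26)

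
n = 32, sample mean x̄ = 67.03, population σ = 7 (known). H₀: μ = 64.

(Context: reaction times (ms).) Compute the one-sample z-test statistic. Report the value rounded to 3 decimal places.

SE = σ/√n = 7/√32 = 1.2374
z = (x̄−μ₀)/SE = (67.03−64)/1.2374 = 2.4486

test statistic = 2.449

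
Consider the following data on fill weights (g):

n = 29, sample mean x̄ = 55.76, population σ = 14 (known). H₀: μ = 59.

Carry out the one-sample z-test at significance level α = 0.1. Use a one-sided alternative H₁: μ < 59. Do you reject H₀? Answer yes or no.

SE = σ/√n = 14/√29 = 2.5997
z = (x̄−μ₀)/SE = (55.76−59)/2.5997 = -1.2463
p-value (one-sided, H₁ less) = 0.10633
At α=0.1: p ≥ α → fail to reject H₀

reject H₀: no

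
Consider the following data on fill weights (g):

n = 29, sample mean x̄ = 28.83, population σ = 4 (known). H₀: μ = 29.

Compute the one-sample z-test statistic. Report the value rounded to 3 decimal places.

test statistic = -0.229

SE = σ/√n = 4/√29 = 0.7428
z = (x̄−μ₀)/SE = (28.83−29)/0.7428 = -0.2289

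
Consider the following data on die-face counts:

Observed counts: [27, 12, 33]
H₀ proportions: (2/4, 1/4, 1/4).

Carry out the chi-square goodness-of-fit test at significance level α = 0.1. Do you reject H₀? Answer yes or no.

reject H₀: yes

n = 72; E_i = n·p_i = [36.00, 18.00, 18.00]
χ² = (27−36.00)²/36.00 + (12−18.00)²/18.00 + (33−18.00)²/18.00 = 16.7500
df = 2
p-value (upper-tail) = 0.00023
At α=0.1: p < α → reject H₀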